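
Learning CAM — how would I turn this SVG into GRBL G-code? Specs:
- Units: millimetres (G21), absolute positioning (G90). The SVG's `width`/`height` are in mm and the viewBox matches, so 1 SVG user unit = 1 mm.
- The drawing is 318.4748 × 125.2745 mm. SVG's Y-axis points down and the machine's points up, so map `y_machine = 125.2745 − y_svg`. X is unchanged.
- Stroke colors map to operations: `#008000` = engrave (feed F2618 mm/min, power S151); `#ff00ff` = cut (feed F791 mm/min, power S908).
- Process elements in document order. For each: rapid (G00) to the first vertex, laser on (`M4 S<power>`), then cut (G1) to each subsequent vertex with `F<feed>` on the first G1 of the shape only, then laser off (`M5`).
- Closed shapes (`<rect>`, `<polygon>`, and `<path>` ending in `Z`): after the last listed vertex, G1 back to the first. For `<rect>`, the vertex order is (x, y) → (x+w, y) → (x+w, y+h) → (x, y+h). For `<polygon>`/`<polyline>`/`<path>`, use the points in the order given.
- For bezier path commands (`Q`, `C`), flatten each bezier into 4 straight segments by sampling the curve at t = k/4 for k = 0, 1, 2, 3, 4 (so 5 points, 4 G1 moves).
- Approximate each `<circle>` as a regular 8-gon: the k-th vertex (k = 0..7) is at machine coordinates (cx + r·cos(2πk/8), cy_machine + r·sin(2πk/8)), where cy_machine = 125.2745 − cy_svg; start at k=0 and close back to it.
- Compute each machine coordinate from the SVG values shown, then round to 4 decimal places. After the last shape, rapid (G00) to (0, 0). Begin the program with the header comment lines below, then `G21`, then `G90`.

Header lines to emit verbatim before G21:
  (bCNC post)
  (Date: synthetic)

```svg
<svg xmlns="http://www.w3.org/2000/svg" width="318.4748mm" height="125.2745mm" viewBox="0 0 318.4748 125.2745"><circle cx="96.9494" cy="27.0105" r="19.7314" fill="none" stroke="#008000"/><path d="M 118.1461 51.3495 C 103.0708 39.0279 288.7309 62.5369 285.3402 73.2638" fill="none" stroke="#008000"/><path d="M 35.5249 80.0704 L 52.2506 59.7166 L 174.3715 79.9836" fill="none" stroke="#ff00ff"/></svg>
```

(bCNC post)
(Date: synthetic)
G21
G90
G00 X116.6808 Y98.2640
M4 S151
G1 X110.9016 Y112.2162 F2618
G1 X96.9494 Y117.9954
G1 X82.9972 Y112.2162
G1 X77.2180 Y98.2640
G1 X82.9972 Y84.3118
G1 X96.9494 Y78.5326
G1 X110.9016 Y84.3118
G1 X116.6808 Y98.2640
M5
G00 X118.1461 Y73.9250
M4 S151
G1 X138.3871 Y77.2075 F2618
G1 X197.3614 Y71.6110
G1 X258.5266 Y61.6929
G1 X285.3402 Y52.0107
M5
G00 X35.5249 Y45.2041
M4 S908
G1 X52.2506 Y65.5579 F791
G1 X174.3715 Y45.2909
M5
G00 X0.0000 Y0.0000

viewBox `0 0 318.4748 125.2745` with mm width/height → 1 unit = 1 mm. Flip: y_m = 125.2745 − y_svg.

**Shape 1** — `<circle>` circle, stroke `#008000` → engrave (S151, F2618). Machine vertices: (116.6808,98.2640) → (110.9016,112.2162) → (96.9494,117.9954) → (82.9972,112.2162) → (77.2180,98.2640) → (82.9972,84.3118) → (96.9494,78.5326) → (110.9016,84.3118) → (116.6808,98.2640). Closed: final G1 returns to the first vertex.

**Shape 2** — `<path>` cubic bezier, stroke `#008000` → engrave (S151, F2618). Control points (SVG): P0=(118.1461,51.3495), P1=(103.0708,39.0279), P2=(288.7309,62.5369), P3=(285.3402,73.2638); sampled at t=k/4. Machine vertices: (118.1461,73.9250) → (138.3871,77.2075) → (197.3614,71.6110) → (258.5266,61.6929) → (285.3402,52.0107). Open path.

**Shape 3** — `<path>` open polyline, stroke `#ff00ff` → cut (S908, F791). Machine vertices: (35.5249,45.2041) → (52.2506,65.5579) → (174.3715,45.2909). Open path.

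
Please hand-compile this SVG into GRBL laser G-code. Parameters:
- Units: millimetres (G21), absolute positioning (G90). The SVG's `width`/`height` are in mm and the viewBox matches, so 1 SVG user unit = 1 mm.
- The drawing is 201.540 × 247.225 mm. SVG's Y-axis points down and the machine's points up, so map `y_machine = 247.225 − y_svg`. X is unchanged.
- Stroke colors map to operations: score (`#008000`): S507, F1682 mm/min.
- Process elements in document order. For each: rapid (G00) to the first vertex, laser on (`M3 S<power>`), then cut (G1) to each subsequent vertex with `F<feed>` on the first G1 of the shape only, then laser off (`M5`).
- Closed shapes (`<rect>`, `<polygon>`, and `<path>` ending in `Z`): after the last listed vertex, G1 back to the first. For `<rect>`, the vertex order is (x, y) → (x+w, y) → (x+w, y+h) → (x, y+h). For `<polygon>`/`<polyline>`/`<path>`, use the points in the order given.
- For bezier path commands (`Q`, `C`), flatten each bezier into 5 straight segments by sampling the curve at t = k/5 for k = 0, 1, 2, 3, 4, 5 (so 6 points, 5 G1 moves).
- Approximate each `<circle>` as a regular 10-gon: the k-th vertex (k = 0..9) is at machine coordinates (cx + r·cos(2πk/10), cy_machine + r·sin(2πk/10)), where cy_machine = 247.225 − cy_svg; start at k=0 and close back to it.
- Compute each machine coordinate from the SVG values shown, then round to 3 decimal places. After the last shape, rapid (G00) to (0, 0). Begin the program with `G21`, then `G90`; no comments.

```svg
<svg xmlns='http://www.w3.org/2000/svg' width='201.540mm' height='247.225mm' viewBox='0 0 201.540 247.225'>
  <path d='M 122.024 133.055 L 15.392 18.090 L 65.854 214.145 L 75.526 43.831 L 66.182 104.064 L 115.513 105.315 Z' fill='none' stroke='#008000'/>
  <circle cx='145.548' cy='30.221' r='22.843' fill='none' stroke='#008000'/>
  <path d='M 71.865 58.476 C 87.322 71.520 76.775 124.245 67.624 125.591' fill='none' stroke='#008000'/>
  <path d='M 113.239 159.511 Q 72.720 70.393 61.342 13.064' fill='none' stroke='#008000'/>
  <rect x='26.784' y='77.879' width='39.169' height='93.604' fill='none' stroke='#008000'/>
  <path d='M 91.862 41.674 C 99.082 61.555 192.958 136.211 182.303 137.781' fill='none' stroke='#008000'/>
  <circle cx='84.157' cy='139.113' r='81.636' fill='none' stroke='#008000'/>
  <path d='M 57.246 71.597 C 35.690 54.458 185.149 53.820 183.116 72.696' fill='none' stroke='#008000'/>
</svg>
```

G21
G90
G00 X122.024 Y114.170
M3 S507
G1 X15.392 Y229.135 F1682
G1 X65.854 Y33.080
G1 X75.526 Y203.394
G1 X66.182 Y143.161
G1 X115.513 Y141.910
G1 X122.024 Y114.170
M5
G00 X168.391 Y217.004
M3 S507
G1 X164.028 Y230.431 F1682
G1 X152.607 Y238.729
G1 X138.489 Y238.729
G1 X127.068 Y230.431
G1 X122.705 Y217.004
G1 X127.068 Y203.577
G1 X138.489 Y195.279
G1 X152.607 Y195.279
G1 X164.028 Y203.577
G1 X168.391 Y217.004
M5
G00 X71.865 Y188.749
M3 S507
G1 X78.238 Y176.889 F1682
G1 X79.685 Y159.877
G1 X77.522 Y142.083
G1 X73.063 Y127.879
G1 X67.624 Y121.634
M5
G00 X113.239 Y87.714
M3 S507
G1 X98.197 Y122.090 F1682
G1 X85.486 Y153.922
G1 X75.107 Y183.212
G1 X67.059 Y209.958
G1 X61.342 Y234.161
M5
G00 X26.784 Y169.346
M3 S507
G1 X65.953 Y169.346 F1682
G1 X65.953 Y75.742
G1 X26.784 Y75.742
G1 X26.784 Y169.346
M5
G00 X91.862 Y205.551
M3 S507
G1 X105.063 Y188.072 F1682
G1 X129.885 Y163.585
G1 X157.150 Y138.226
G1 X177.682 Y118.133
G1 X182.303 Y109.444
M5
G00 X165.793 Y108.112
M3 S507
G1 X150.202 Y156.096 F1682
G1 X109.384 Y185.752
G1 X58.930 Y185.752
G1 X18.112 Y156.096
G1 X2.521 Y108.112
G1 X18.112 Y60.128
G1 X58.930 Y30.472
G1 X109.384 Y30.472
G1 X150.202 Y60.128
G1 X165.793 Y108.112
M5
G00 X57.246 Y175.628
M3 S507
G1 X62.254 Y183.907 F1682
G1 X92.826 Y188.081
G1 X133.480 Y188.006
G1 X168.737 Y183.537
G1 X183.116 Y174.529
M5
G00 X0.000 Y0.000

Since the viewBox matches the mm dimensions, user units are millimetres directly. The only transform is the Y-flip y_m = 247.225 − y_svg.

Shape 1 is a closed polygon drawn with `<path>`. Its stroke #008000 means score at S507, F1682. After flipping Y the toolpath is (122.024,114.170) → (15.392,229.135) → (65.854,33.080) → (75.526,203.394) → (66.182,143.161) → (115.513,141.910) → (122.024,114.170), returning to the start.

Shape 2 is a circle drawn with `<circle>`. Its stroke #008000 means score at S507, F1682. After flipping Y the toolpath is (168.391,217.004) → (164.028,230.431) → (152.607,238.729) → (138.489,238.729) → (127.068,230.431) → (122.705,217.004) → (127.068,203.577) → (138.489,195.279) → (152.607,195.279) → (164.028,203.577) → (168.391,217.004), returning to the start.

Shape 3 is a cubic bezier drawn with `<path>`. Its stroke #008000 means score at S507, F1682. After flipping Y the toolpath is (71.865,188.749) → (78.238,176.889) → (79.685,159.877) → (77.522,142.083) → (73.063,127.879) → (67.624,121.634).

Shape 4 is a quadratic bezier drawn with `<path>`. Its stroke #008000 means score at S507, F1682. After flipping Y the toolpath is (113.239,87.714) → (98.197,122.090) → (85.486,153.922) → (75.107,183.212) → (67.059,209.958) → (61.342,234.161).

Shape 5 is a rectangle drawn with `<rect>`. Its stroke #008000 means score at S507, F1682. After flipping Y the toolpath is (26.784,169.346) → (65.953,169.346) → (65.953,75.742) → (26.784,75.742) → (26.784,169.346), returning to the start.

Shape 6 is a cubic bezier drawn with `<path>`. Its stroke #008000 means score at S507, F1682. After flipping Y the toolpath is (91.862,205.551) → (105.063,188.072) → (129.885,163.585) → (157.150,138.226) → (177.682,118.133) → (182.303,109.444).

Shape 7 is a circle drawn with `<circle>`. Its stroke #008000 means score at S507, F1682. After flipping Y the toolpath is (165.793,108.112) → (150.202,156.096) → (109.384,185.752) → (58.930,185.752) → (18.112,156.096) → (2.521,108.112) → (18.112,60.128) → (58.930,30.472) → (109.384,30.472) → (150.202,60.128) → (165.793,108.112), returning to the start.

Shape 8 is a cubic bezier drawn with `<path>`. Its stroke #008000 means score at S507, F1682. After flipping Y the toolpath is (57.246,175.628) → (62.254,183.907) → (92.826,188.081) → (133.480,188.006) → (168.737,183.537) → (183.116,174.529).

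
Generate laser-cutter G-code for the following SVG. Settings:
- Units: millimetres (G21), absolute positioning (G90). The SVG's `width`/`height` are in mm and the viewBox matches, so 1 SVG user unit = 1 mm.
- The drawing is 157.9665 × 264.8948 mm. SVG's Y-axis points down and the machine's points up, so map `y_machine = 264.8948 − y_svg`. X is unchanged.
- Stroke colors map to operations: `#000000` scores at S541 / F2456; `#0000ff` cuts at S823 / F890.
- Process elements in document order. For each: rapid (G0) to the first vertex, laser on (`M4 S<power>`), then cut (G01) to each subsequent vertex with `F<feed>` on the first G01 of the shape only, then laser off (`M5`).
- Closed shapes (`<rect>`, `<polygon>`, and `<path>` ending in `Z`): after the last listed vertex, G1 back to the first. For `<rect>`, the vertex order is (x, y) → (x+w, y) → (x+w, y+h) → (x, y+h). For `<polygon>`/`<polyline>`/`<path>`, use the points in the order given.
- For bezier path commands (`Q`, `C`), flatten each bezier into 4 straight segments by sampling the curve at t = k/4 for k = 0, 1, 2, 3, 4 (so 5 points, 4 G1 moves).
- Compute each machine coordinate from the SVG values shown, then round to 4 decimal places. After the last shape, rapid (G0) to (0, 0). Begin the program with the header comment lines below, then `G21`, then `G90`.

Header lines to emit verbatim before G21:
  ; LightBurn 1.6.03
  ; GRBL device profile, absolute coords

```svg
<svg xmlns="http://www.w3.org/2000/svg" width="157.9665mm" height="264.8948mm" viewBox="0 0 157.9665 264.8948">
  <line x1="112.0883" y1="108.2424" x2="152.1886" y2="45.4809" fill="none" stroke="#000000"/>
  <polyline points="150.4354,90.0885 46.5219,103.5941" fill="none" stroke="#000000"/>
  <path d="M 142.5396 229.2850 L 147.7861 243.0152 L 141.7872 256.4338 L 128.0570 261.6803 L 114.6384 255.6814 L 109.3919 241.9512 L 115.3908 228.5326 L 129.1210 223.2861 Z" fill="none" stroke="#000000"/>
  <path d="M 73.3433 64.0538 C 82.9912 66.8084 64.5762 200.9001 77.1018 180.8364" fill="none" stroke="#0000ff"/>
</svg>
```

Since the viewBox matches the mm dimensions, user units are millimetres directly. The only transform is the Y-flip y_m = 264.8948 − y_svg.

Shape 1 is a line segment drawn with `<line>`. Its stroke #000000 means score at S541, F2456. After flipping Y the toolpath is (112.0883,156.6524) → (152.1886,219.4139).

Shape 2 is a line segment drawn with `<polyline>`. Its stroke #000000 means score at S541, F2456. After flipping Y the toolpath is (150.4354,174.8063) → (46.5219,161.3007).

Shape 3 is a regular polygon drawn with `<path>`. Its stroke #000000 means score at S541, F2456. After flipping Y the toolpath is (142.5396,35.6098) → (147.7861,21.8796) → (141.7872,8.4610) → (128.0570,3.2145) → (114.6384,9.2134) → (109.3919,22.9436) → (115.3908,36.3622) → (129.1210,41.6087) → (142.5396,35.6098), returning to the start.

Shape 4 is a cubic bezier drawn with `<path>`. Its stroke #0000ff means cut at S823, F890. After flipping Y the toolpath is (73.3433,200.8410) → (76.2394,178.6102) → (74.1434,133.8928) → (72.5870,93.4539) → (77.1018,84.0584).

; LightBurn 1.6.03
; GRBL device profile, absolute coords
G21
G90
G0 X112.0883 Y156.6524
M4 S541
G01 X152.1886 Y219.4139 F2456
M5
G0 X150.4354 Y174.8063
M4 S541
G01 X46.5219 Y161.3007 F2456
M5
G0 X142.5396 Y35.6098
M4 S541
G01 X147.7861 Y21.8796 F2456
G01 X141.7872 Y8.4610
G01 X128.0570 Y3.2145
G01 X114.6384 Y9.2134
G01 X109.3919 Y22.9436
G01 X115.3908 Y36.3622
G01 X129.1210 Y41.6087
G01 X142.5396 Y35.6098
M5
G0 X73.3433 Y200.8410
M4 S823
G01 X76.2394 Y178.6102 F890
G01 X74.1434 Y133.8928
G01 X72.5870 Y93.4539
G01 X77.1018 Y84.0584
M5
G0 X0.0000 Y0.0000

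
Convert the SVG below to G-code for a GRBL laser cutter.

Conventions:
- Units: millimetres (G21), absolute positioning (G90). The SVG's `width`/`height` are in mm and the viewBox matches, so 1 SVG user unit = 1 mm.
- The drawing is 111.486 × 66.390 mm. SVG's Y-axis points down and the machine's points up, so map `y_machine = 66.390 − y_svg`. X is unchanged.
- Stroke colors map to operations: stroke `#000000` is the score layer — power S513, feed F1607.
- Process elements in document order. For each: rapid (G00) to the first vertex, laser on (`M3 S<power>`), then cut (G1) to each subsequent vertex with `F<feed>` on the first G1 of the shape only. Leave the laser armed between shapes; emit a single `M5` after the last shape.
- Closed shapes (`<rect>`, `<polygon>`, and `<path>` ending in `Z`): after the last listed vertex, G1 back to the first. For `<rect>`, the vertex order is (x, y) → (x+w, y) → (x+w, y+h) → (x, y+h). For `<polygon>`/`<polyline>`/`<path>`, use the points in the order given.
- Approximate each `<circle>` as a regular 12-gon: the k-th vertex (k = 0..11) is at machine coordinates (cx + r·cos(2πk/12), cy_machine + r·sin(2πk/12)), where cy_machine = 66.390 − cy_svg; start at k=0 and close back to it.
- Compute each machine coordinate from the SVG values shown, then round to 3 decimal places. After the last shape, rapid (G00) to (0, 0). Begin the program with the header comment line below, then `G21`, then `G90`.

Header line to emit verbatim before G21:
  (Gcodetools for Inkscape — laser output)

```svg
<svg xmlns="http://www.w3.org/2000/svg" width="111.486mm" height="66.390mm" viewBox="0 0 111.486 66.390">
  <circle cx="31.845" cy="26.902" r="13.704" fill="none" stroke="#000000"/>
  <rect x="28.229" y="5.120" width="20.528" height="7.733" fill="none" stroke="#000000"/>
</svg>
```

1 u = 1 mm; y_m = 66.390 − y.

[1] `<circle>` circle, #000000→score S513 F1607: (45.549,39.488) → (43.713,46.340) → (38.697,51.356) → (31.845,53.192) → (24.993,51.356) → (19.977,46.340) → (18.141,39.488) → (19.977,32.636) → (24.993,27.620) → (31.845,25.784) → (38.697,27.620) → (43.713,32.636) → (45.549,39.488) (closed)

[2] `<rect>` rectangle, #000000→score S513 F1607: (28.229,61.270) → (48.757,61.270) → (48.757,53.537) → (28.229,53.537) → (28.229,61.270) (closed)

(Gcodetools for Inkscape — laser output)
G21
G90
G00 X45.549 Y39.488
M3 S513
G1 X43.713 Y46.340 F1607
G1 X38.697 Y51.356
G1 X31.845 Y53.192
G1 X24.993 Y51.356
G1 X19.977 Y46.340
G1 X18.141 Y39.488
G1 X19.977 Y32.636
G1 X24.993 Y27.620
G1 X31.845 Y25.784
G1 X38.697 Y27.620
G1 X43.713 Y32.636
G1 X45.549 Y39.488
G00 X28.229 Y61.270
M3 S513
G1 X48.757 Y61.270 F1607
G1 X48.757 Y53.537
G1 X28.229 Y53.537
G1 X28.229 Y61.270
M5
G00 X0.000 Y0.000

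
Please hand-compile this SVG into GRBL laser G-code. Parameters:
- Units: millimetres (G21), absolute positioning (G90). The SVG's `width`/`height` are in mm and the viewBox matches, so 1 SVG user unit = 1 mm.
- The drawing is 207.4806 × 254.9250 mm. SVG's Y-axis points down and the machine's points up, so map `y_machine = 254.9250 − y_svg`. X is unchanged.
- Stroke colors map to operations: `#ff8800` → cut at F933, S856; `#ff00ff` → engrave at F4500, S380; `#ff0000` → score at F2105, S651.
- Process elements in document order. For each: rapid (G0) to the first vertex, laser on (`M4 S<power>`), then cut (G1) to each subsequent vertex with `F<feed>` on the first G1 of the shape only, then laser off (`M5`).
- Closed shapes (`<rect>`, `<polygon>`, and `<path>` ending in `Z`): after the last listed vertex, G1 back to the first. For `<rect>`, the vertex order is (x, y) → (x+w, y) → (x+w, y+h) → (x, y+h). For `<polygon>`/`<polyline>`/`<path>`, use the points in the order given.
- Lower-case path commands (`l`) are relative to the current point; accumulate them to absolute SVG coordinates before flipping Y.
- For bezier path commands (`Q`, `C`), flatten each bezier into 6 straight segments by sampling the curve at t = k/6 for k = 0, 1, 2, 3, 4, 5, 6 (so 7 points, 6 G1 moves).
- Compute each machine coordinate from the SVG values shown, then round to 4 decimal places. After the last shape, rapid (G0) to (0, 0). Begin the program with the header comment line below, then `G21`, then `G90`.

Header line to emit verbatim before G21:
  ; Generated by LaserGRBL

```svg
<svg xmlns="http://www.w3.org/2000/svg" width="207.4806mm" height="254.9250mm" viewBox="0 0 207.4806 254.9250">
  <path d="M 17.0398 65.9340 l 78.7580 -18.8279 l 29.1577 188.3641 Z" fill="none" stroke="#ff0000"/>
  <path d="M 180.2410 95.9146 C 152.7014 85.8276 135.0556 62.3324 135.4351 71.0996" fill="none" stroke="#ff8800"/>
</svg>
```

; Generated by LaserGRBL
G21
G90
G0 X17.0398 Y188.9910
M4 S651
G1 X95.7978 Y207.8189 F2105
G1 X124.9555 Y19.4548
G1 X17.0398 Y188.9910
M5
G0 X180.2410 Y159.0104
M4 S856
G1 X167.3333 Y164.9598 F933
G1 X156.3005 Y171.8753
G1 X147.3684 Y178.4882
G1 X140.7629 Y183.5300
G1 X136.7098 Y185.7319
G1 X135.4351 Y183.8254
M5
G0 X0.0000 Y0.0000

Since the viewBox matches the mm dimensions, user units are millimetres directly. The only transform is the Y-flip y_m = 254.9250 − y_svg.

Shape 1 is a closed polygon drawn with `<path>`. Its stroke #ff0000 means score at S651, F2105. After flipping Y the toolpath is (17.0398,188.9910) → (95.7978,207.8189) → (124.9555,19.4548) → (17.0398,188.9910), returning to the start.

Shape 2 is a cubic bezier drawn with `<path>`. Its stroke #ff8800 means cut at S856, F933. After flipping Y the toolpath is (180.2410,159.0104) → (167.3333,164.9598) → (156.3005,171.8753) → (147.3684,178.4882) → (140.7629,183.5300) → (136.7098,185.7319) → (135.4351,183.8254).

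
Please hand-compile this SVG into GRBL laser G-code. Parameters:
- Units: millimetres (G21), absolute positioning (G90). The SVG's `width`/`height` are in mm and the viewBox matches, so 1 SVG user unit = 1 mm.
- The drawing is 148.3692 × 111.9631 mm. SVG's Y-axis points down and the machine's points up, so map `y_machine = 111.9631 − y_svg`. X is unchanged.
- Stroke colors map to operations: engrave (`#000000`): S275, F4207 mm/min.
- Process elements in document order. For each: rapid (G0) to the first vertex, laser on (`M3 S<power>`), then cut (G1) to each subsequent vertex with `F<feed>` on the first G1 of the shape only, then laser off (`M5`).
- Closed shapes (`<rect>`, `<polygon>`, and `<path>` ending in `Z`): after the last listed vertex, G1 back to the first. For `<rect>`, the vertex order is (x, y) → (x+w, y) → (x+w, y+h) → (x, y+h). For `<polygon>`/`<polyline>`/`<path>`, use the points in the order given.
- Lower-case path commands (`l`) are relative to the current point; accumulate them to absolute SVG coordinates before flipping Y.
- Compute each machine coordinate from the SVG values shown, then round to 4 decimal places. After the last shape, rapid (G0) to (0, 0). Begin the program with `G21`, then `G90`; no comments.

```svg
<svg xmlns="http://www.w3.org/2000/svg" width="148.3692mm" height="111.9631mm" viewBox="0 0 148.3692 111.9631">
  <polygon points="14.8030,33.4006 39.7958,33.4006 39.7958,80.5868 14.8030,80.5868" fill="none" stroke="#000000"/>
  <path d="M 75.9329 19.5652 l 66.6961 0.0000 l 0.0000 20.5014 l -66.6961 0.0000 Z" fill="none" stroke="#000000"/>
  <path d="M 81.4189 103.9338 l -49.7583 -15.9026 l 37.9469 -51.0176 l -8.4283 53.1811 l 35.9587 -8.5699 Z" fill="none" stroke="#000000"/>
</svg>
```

G21
G90
G0 X14.8030 Y78.5625
M3 S275
G1 X39.7958 Y78.5625 F4207
G1 X39.7958 Y31.3763
G1 X14.8030 Y31.3763
G1 X14.8030 Y78.5625
M5
G0 X75.9329 Y92.3979
M3 S275
G1 X142.6290 Y92.3979 F4207
G1 X142.6290 Y71.8965
G1 X75.9329 Y71.8965
G1 X75.9329 Y92.3979
M5
G0 X81.4189 Y8.0293
M3 S275
G1 X31.6606 Y23.9319 F4207
G1 X69.6075 Y74.9495
G1 X61.1792 Y21.7684
G1 X97.1379 Y30.3383
G1 X81.4189 Y8.0293
M5
G0 X0.0000 Y0.0000

Since the viewBox matches the mm dimensions, user units are millimetres directly. The only transform is the Y-flip y_m = 111.9631 − y_svg.

Shape 1 is a rectangle drawn with `<polygon>`. Its stroke #000000 means engrave at S275, F4207. After flipping Y the toolpath is (14.8030,78.5625) → (39.7958,78.5625) → (39.7958,31.3763) → (14.8030,31.3763) → (14.8030,78.5625), returning to the start.

Shape 2 is a rectangle drawn with `<path>`. Its stroke #000000 means engrave at S275, F4207. After flipping Y the toolpath is (75.9329,92.3979) → (142.6290,92.3979) → (142.6290,71.8965) → (75.9329,71.8965) → (75.9329,92.3979), returning to the start.

Shape 3 is a closed polygon drawn with `<path>`. Its stroke #000000 means engrave at S275, F4207. After flipping Y the toolpath is (81.4189,8.0293) → (31.6606,23.9319) → (69.6075,74.9495) → (61.1792,21.7684) → (97.1379,30.3383) → (81.4189,8.0293), returning to the start.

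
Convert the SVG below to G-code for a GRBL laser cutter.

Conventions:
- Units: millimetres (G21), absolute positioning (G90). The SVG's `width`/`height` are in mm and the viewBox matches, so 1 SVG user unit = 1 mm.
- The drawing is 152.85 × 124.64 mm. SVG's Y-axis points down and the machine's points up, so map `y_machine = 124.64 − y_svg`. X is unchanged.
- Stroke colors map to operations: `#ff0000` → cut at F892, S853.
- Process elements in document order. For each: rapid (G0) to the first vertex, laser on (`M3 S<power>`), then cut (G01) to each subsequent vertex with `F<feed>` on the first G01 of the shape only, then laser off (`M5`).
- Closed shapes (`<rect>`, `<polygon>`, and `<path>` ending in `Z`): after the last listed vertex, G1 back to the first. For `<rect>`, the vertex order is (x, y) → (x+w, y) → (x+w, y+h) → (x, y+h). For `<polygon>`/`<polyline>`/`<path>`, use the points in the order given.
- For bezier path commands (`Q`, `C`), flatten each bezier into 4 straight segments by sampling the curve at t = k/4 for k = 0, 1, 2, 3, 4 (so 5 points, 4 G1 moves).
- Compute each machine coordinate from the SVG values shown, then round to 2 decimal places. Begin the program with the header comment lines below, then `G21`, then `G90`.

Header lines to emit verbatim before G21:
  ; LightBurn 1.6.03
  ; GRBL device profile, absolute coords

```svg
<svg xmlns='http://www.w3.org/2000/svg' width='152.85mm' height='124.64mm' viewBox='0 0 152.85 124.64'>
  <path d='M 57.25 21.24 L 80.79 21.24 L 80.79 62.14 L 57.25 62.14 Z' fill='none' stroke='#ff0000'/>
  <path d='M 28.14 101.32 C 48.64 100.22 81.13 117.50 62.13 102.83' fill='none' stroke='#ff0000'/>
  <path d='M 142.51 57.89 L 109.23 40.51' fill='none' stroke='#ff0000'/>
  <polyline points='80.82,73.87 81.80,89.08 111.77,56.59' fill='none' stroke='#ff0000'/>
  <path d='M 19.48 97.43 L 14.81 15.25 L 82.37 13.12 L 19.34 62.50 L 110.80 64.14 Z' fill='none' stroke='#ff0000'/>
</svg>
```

viewBox `0 0 152.85 124.64` with mm width/height → 1 unit = 1 mm. Flip: y_m = 124.64 − y_svg.

**Shape 1** — `<path>` rectangle, stroke `#ff0000` → cut (S853, F892). Machine vertices: (57.25,103.40) → (80.79,103.40) → (80.79,62.50) → (57.25,62.50) → (57.25,103.40). Closed: final G1 returns to the first vertex.

**Shape 2** — `<path>` cubic bezier, stroke `#ff0000` → cut (S853, F892). Control points (SVG): P0=(28.14,101.32), P1=(48.64,100.22), P2=(81.13,117.50), P3=(62.13,102.83); sampled at t=k/4. Machine vertices: (28.14,23.32) → (44.77,21.49) → (59.95,17.48) → (67.72,16.01) → (62.13,21.81). Open path.

**Shape 3** — `<path>` line segment, stroke `#ff0000` → cut (S853, F892). Machine vertices: (142.51,66.75) → (109.23,84.13). Open path.

**Shape 4** — `<polyline>` open polyline, stroke `#ff0000` → cut (S853, F892). Machine vertices: (80.82,50.77) → (81.80,35.56) → (111.77,68.05). Open path.

**Shape 5** — `<path>` closed polygon, stroke `#ff0000` → cut (S853, F892). Machine vertices: (19.48,27.21) → (14.81,109.39) → (82.37,111.52) → (19.34,62.14) → (110.80,60.50) → (19.48,27.21). Closed: final G1 returns to the first vertex.

; LightBurn 1.6.03
; GRBL device profile, absolute coords
G21
G90
G0 X57.25 Y103.40
M3 S853
G01 X80.79 Y103.40 F892
G01 X80.79 Y62.50
G01 X57.25 Y62.50
G01 X57.25 Y103.40
M5
G0 X28.14 Y23.32
M3 S853
G01 X44.77 Y21.49 F892
G01 X59.95 Y17.48
G01 X67.72 Y16.01
G01 X62.13 Y21.81
M5
G0 X142.51 Y66.75
M3 S853
G01 X109.23 Y84.13 F892
M5
G0 X80.82 Y50.77
M3 S853
G01 X81.80 Y35.56 F892
G01 X111.77 Y68.05
M5
G0 X19.48 Y27.21
M3 S853
G01 X14.81 Y109.39 F892
G01 X82.37 Y111.52
G01 X19.34 Y62.14
G01 X110.80 Y60.50
G01 X19.48 Y27.21
M5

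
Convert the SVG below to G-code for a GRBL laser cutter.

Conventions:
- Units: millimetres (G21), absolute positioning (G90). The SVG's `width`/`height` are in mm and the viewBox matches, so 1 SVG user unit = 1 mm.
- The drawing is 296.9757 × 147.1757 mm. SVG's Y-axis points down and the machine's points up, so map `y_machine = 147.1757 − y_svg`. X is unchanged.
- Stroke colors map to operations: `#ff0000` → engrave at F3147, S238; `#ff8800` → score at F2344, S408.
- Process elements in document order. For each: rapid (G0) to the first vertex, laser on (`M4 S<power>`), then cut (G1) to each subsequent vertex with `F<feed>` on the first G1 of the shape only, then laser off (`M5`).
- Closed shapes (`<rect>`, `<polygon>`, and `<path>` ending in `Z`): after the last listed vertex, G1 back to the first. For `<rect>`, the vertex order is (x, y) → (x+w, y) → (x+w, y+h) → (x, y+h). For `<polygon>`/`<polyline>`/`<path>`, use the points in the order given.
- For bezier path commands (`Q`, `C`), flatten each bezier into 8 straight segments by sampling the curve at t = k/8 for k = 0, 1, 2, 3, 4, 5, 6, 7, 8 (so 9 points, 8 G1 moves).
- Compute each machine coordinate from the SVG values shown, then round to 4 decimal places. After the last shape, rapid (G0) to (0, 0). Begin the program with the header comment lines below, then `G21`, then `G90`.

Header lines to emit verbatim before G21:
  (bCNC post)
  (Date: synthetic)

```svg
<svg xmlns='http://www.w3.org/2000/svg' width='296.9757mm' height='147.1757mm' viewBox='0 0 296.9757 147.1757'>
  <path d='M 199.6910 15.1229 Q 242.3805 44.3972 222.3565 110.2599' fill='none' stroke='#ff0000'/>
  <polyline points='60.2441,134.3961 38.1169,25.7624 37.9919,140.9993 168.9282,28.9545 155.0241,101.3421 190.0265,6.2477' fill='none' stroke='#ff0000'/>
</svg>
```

(bCNC post)
(Date: synthetic)
G21
G90
G0 X199.6910 Y132.0528
M4 S238
G1 X209.3835 Y124.1625 F3147
G1 X217.1162 Y115.1289
G1 X222.8890 Y104.9518
G1 X226.7021 Y93.6314
G1 X228.5554 Y81.1676
G1 X228.4489 Y67.5604
G1 X226.3826 Y52.8098
G1 X222.3565 Y36.9158
M5
G0 X60.2441 Y12.7796
M4 S238
G1 X38.1169 Y121.4133 F3147
G1 X37.9919 Y6.1764
G1 X168.9282 Y118.2212
G1 X155.0241 Y45.8336
G1 X190.0265 Y140.9280
M5
G0 X0.0000 Y0.0000

1 u = 1 mm; y_m = 147.1757 − y.

[1] `<path>` quadratic bezier, #ff0000→engrave S238 F3147: (199.6910,132.0528) → (209.3835,124.1625) → (217.1162,115.1289) → (222.8890,104.9518) → (226.7021,93.6314) → (228.5554,81.1676) → (228.4489,67.5604) → (226.3826,52.8098) → (222.3565,36.9158)

[2] `<polyline>` open polyline, #ff0000→engrave S238 F3147: (60.2441,12.7796) → (38.1169,121.4133) → (37.9919,6.1764) → (168.9282,118.2212) → (155.0241,45.8336) → (190.0265,140.9280)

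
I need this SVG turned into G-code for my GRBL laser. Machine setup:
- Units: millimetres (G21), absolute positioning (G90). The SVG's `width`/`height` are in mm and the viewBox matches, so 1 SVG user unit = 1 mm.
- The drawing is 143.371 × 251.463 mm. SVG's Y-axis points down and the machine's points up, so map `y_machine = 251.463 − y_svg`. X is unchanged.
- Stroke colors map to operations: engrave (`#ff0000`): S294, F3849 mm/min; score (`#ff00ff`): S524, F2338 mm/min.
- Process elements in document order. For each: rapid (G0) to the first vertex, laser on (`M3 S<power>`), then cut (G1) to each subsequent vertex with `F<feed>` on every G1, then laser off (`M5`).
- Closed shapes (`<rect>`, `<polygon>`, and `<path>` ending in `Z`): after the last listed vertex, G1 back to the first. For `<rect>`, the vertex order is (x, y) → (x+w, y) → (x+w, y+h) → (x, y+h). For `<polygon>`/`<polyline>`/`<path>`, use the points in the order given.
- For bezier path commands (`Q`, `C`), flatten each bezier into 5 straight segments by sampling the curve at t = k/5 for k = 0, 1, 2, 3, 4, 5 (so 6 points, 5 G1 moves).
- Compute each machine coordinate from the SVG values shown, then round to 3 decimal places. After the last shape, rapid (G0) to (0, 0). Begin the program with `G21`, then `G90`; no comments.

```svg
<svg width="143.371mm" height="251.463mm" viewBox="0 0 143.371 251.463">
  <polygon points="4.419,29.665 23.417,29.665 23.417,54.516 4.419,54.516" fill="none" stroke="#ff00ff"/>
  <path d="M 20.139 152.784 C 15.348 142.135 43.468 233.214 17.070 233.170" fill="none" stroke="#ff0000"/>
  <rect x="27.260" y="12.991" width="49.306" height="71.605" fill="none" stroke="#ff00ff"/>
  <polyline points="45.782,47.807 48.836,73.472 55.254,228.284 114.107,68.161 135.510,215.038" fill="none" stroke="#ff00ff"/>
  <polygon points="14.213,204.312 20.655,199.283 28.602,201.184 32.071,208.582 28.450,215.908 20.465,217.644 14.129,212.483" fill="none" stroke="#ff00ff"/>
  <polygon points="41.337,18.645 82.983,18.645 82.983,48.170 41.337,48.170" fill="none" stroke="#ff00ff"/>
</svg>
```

G21
G90
G0 X4.419 Y221.798
M3 S524
G1 X23.417 Y221.798 F2338
G1 X23.417 Y196.947 F2338
G1 X4.419 Y196.947 F2338
G1 X4.419 Y221.798 F2338
M5
G0 X20.139 Y98.679
M3 S294
G1 X20.514 Y94.404 F3849
G1 X24.592 Y74.971 F3849
G1 X28.174 Y49.637 F3849
G1 X27.066 Y27.659 F3849
G1 X17.070 Y18.293 F3849
M5
G0 X27.260 Y238.472
M3 S524
G1 X76.566 Y238.472 F2338
G1 X76.566 Y166.867 F2338
G1 X27.260 Y166.867 F2338
G1 X27.260 Y238.472 F2338
M5
G0 X45.782 Y203.656
M3 S524
G1 X48.836 Y177.991 F2338
G1 X55.254 Y23.179 F2338
G1 X114.107 Y183.302 F2338
G1 X135.510 Y36.425 F2338
M5
G0 X14.213 Y47.151
M3 S524
G1 X20.655 Y52.180 F2338
G1 X28.602 Y50.279 F2338
G1 X32.071 Y42.881 F2338
G1 X28.450 Y35.555 F2338
G1 X20.465 Y33.819 F2338
G1 X14.129 Y38.980 F2338
G1 X14.213 Y47.151 F2338
M5
G0 X41.337 Y232.818
M3 S524
G1 X82.983 Y232.818 F2338
G1 X82.983 Y203.293 F2338
G1 X41.337 Y203.293 F2338
G1 X41.337 Y232.818 F2338
M5
G0 X0.000 Y0.000

Since the viewBox matches the mm dimensions, user units are millimetres directly. The only transform is the Y-flip y_m = 251.463 − y_svg.

Shape 1 is a rectangle drawn with `<polygon>`. Its stroke #ff00ff means score at S524, F2338. After flipping Y the toolpath is (4.419,221.798) → (23.417,221.798) → (23.417,196.947) → (4.419,196.947) → (4.419,221.798), returning to the start.

Shape 2 is a cubic bezier drawn with `<path>`. Its stroke #ff0000 means engrave at S294, F3849. After flipping Y the toolpath is (20.139,98.679) → (20.514,94.404) → (24.592,74.971) → (28.174,49.637) → (27.066,27.659) → (17.070,18.293).

Shape 3 is a rectangle drawn with `<rect>`. Its stroke #ff00ff means score at S524, F2338. After flipping Y the toolpath is (27.260,238.472) → (76.566,238.472) → (76.566,166.867) → (27.260,166.867) → (27.260,238.472), returning to the start.

Shape 4 is a open polyline drawn with `<polyline>`. Its stroke #ff00ff means score at S524, F2338. After flipping Y the toolpath is (45.782,203.656) → (48.836,177.991) → (55.254,23.179) → (114.107,183.302) → (135.510,36.425).

Shape 5 is a regular polygon drawn with `<polygon>`. Its stroke #ff00ff means score at S524, F2338. After flipping Y the toolpath is (14.213,47.151) → (20.655,52.180) → (28.602,50.279) → (32.071,42.881) → (28.450,35.555) → (20.465,33.819) → (14.129,38.980) → (14.213,47.151), returning to the start.

Shape 6 is a rectangle drawn with `<polygon>`. Its stroke #ff00ff means score at S524, F2338. After flipping Y the toolpath is (41.337,232.818) → (82.983,232.818) → (82.983,203.293) → (41.337,203.293) → (41.337,232.818), returning to the start.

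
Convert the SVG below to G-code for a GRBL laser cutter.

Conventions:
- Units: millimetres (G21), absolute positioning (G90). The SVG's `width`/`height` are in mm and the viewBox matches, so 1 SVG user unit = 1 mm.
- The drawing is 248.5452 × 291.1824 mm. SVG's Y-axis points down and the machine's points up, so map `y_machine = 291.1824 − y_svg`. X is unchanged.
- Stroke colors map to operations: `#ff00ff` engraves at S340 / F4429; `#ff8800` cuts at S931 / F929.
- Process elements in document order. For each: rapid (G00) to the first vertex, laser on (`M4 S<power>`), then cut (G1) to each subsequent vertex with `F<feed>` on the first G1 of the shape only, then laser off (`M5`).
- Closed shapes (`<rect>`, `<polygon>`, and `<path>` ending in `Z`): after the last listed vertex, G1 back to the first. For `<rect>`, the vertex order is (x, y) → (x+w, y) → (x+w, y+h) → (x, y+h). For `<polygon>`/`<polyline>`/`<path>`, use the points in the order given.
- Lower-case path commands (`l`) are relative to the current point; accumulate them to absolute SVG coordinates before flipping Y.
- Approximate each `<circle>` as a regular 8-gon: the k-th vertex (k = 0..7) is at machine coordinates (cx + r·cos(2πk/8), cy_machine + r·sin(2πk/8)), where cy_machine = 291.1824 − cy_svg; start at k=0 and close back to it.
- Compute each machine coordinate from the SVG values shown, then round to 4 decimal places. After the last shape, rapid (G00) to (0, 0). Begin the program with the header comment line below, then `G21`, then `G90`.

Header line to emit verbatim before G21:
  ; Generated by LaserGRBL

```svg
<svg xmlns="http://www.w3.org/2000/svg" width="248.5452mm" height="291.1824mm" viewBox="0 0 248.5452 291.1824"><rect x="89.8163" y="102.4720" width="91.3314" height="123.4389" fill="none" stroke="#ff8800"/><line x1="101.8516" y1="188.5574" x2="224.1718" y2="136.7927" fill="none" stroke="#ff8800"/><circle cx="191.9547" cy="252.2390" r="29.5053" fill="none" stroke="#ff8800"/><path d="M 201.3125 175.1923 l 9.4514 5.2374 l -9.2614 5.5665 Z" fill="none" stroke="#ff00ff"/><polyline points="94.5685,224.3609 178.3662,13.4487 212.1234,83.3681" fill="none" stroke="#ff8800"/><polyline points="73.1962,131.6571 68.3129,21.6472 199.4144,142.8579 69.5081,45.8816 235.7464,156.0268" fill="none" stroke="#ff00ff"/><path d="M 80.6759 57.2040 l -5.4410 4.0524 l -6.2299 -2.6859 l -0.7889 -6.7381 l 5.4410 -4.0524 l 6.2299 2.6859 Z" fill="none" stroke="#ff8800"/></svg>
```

Since the viewBox matches the mm dimensions, user units are millimetres directly. The only transform is the Y-flip y_m = 291.1824 − y_svg.

Shape 1 is a rectangle drawn with `<rect>`. Its stroke #ff8800 means cut at S931, F929. After flipping Y the toolpath is (89.8163,188.7104) → (181.1477,188.7104) → (181.1477,65.2715) → (89.8163,65.2715) → (89.8163,188.7104), returning to the start.

Shape 2 is a line segment drawn with `<line>`. Its stroke #ff8800 means cut at S931, F929. After flipping Y the toolpath is (101.8516,102.6250) → (224.1718,154.3897).

Shape 3 is a circle drawn with `<circle>`. Its stroke #ff8800 means cut at S931, F929. After flipping Y the toolpath is (221.4600,38.9434) → (212.8181,59.8068) → (191.9547,68.4487) → (171.0913,59.8068) → (162.4494,38.9434) → (171.0913,18.0800) → (191.9547,9.4381) → (212.8181,18.0800) → (221.4600,38.9434), returning to the start.

Shape 4 is a regular polygon drawn with `<path>`. Its stroke #ff00ff means engrave at S340, F4429. After flipping Y the toolpath is (201.3125,115.9901) → (210.7639,110.7527) → (201.5025,105.1862) → (201.3125,115.9901), returning to the start.

Shape 5 is a open polyline drawn with `<polyline>`. Its stroke #ff8800 means cut at S931, F929. After flipping Y the toolpath is (94.5685,66.8215) → (178.3662,277.7337) → (212.1234,207.8143).

Shape 6 is a open polyline drawn with `<polyline>`. Its stroke #ff00ff means engrave at S340, F4429. After flipping Y the toolpath is (73.1962,159.5253) → (68.3129,269.5352) → (199.4144,148.3245) → (69.5081,245.3008) → (235.7464,135.1556).

Shape 7 is a regular polygon drawn with `<path>`. Its stroke #ff8800 means cut at S931, F929. After flipping Y the toolpath is (80.6759,233.9784) → (75.2349,229.9260) → (69.0050,232.6119) → (68.2161,239.3500) → (73.6571,243.4024) → (79.8870,240.7165) → (80.6759,233.9784), returning to the start.

; Generated by LaserGRBL
G21
G90
G00 X89.8163 Y188.7104
M4 S931
G1 X181.1477 Y188.7104 F929
G1 X181.1477 Y65.2715
G1 X89.8163 Y65.2715
G1 X89.8163 Y188.7104
M5
G00 X101.8516 Y102.6250
M4 S931
G1 X224.1718 Y154.3897 F929
M5
G00 X221.4600 Y38.9434
M4 S931
G1 X212.8181 Y59.8068 F929
G1 X191.9547 Y68.4487
G1 X171.0913 Y59.8068
G1 X162.4494 Y38.9434
G1 X171.0913 Y18.0800
G1 X191.9547 Y9.4381
G1 X212.8181 Y18.0800
G1 X221.4600 Y38.9434
M5
G00 X201.3125 Y115.9901
M4 S340
G1 X210.7639 Y110.7527 F4429
G1 X201.5025 Y105.1862
G1 X201.3125 Y115.9901
M5
G00 X94.5685 Y66.8215
M4 S931
G1 X178.3662 Y277.7337 F929
G1 X212.1234 Y207.8143
M5
G00 X73.1962 Y159.5253
M4 S340
G1 X68.3129 Y269.5352 F4429
G1 X199.4144 Y148.3245
G1 X69.5081 Y245.3008
G1 X235.7464 Y135.1556
M5
G00 X80.6759 Y233.9784
M4 S931
G1 X75.2349 Y229.9260 F929
G1 X69.0050 Y232.6119
G1 X68.2161 Y239.3500
G1 X73.6571 Y243.4024
G1 X79.8870 Y240.7165
G1 X80.6759 Y233.9784
M5
G00 X0.0000 Y0.0000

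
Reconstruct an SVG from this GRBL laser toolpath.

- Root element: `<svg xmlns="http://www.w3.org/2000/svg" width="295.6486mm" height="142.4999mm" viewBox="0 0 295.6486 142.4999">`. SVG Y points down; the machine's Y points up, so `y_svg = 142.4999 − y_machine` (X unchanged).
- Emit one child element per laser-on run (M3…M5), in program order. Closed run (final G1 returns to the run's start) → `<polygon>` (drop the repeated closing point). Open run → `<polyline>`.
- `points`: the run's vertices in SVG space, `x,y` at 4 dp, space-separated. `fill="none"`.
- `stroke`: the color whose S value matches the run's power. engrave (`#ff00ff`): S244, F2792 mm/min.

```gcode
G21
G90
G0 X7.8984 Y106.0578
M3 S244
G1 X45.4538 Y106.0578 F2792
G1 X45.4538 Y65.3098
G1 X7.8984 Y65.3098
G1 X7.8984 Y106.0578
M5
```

Each laser-on run becomes one SVG element. Flip Y back into SVG space with y_svg = 142.4999 − y_machine. Every run uses S244, so all elements get stroke `#ff00ff` (engrave).

Run 1: The run returns to its start, so emit a `<polygon>` with points (Y-flipped): 7.8984,36.4421 45.4538,36.4421 45.4538,77.1901 7.8984,77.1901.

<svg xmlns="http://www.w3.org/2000/svg" width="295.6486mm" height="142.4999mm" viewBox="0 0 295.6486 142.4999">
  <polygon points="7.8984,36.4421 45.4538,36.4421 45.4538,77.1901 7.8984,77.1901" fill="none" stroke="#ff00ff"/>
</svg>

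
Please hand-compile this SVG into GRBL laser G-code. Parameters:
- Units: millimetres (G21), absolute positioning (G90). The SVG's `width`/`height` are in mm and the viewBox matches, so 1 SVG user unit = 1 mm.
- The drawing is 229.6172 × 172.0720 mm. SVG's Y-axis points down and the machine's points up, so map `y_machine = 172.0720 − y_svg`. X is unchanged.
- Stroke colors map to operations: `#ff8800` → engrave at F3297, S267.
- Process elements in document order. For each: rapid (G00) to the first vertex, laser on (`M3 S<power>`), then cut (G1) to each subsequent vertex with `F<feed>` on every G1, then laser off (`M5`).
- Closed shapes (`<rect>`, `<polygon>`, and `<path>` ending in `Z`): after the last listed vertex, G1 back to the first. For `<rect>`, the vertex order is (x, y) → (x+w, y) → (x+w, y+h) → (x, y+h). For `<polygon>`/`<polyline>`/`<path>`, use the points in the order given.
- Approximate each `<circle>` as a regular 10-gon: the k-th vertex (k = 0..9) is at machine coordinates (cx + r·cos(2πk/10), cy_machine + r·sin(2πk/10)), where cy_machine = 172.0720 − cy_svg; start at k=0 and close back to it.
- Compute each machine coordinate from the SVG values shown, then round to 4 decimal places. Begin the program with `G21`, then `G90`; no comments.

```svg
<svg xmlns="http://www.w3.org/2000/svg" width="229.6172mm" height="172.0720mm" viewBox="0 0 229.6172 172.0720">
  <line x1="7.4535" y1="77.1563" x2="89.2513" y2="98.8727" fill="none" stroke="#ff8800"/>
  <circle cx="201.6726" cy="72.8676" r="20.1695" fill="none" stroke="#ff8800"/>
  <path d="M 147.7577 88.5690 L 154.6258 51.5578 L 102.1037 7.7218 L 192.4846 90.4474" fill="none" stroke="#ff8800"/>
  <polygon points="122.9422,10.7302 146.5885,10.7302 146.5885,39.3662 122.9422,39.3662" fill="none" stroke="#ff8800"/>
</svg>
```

G21
G90
G00 X7.4535 Y94.9157
M3 S267
G1 X89.2513 Y73.1993 F3297
M5
G00 X221.8421 Y99.2044
M3 S267
G1 X217.9901 Y111.0597 F3297
G1 X207.9053 Y118.3867 F3297
G1 X195.4399 Y118.3867 F3297
G1 X185.3551 Y111.0597 F3297
G1 X181.5031 Y99.2044 F3297
G1 X185.3551 Y87.3491 F3297
G1 X195.4399 Y80.0221 F3297
G1 X207.9053 Y80.0221 F3297
G1 X217.9901 Y87.3491 F3297
G1 X221.8421 Y99.2044 F3297
M5
G00 X147.7577 Y83.5030
M3 S267
G1 X154.6258 Y120.5142 F3297
G1 X102.1037 Y164.3502 F3297
G1 X192.4846 Y81.6246 F3297
M5
G00 X122.9422 Y161.3418
M3 S267
G1 X146.5885 Y161.3418 F3297
G1 X146.5885 Y132.7058 F3297
G1 X122.9422 Y132.7058 F3297
G1 X122.9422 Y161.3418 F3297
M5

Since the viewBox matches the mm dimensions, user units are millimetres directly. The only transform is the Y-flip y_m = 172.0720 − y_svg.

Shape 1 is a line segment drawn with `<line>`. Its stroke #ff8800 means engrave at S267, F3297. After flipping Y the toolpath is (7.4535,94.9157) → (89.2513,73.1993).

Shape 2 is a circle drawn with `<circle>`. Its stroke #ff8800 means engrave at S267, F3297. After flipping Y the toolpath is (221.8421,99.2044) → (217.9901,111.0597) → (207.9053,118.3867) → (195.4399,118.3867) → (185.3551,111.0597) → (181.5031,99.2044) → (185.3551,87.3491) → (195.4399,80.0221) → (207.9053,80.0221) → (217.9901,87.3491) → (221.8421,99.2044), returning to the start.

Shape 3 is a open polyline drawn with `<path>`. Its stroke #ff8800 means engrave at S267, F3297. After flipping Y the toolpath is (147.7577,83.5030) → (154.6258,120.5142) → (102.1037,164.3502) → (192.4846,81.6246).

Shape 4 is a rectangle drawn with `<polygon>`. Its stroke #ff8800 means engrave at S267, F3297. After flipping Y the toolpath is (122.9422,161.3418) → (146.5885,161.3418) → (146.5885,132.7058) → (122.9422,132.7058) → (122.9422,161.3418), returning to the start.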